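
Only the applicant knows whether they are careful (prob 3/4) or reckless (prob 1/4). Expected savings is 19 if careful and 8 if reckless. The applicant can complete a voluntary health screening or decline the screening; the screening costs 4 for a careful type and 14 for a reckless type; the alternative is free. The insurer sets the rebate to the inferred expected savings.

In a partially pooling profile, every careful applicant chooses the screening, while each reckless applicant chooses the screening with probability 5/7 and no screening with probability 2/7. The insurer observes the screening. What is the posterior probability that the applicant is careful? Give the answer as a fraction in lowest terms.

21/26

P(the screening) = (3/4)·1 + (1/4)·(5/7) = 13/14.
By Bayes' rule, P(careful | the screening) = (3/4) / (13/14) = 21/26.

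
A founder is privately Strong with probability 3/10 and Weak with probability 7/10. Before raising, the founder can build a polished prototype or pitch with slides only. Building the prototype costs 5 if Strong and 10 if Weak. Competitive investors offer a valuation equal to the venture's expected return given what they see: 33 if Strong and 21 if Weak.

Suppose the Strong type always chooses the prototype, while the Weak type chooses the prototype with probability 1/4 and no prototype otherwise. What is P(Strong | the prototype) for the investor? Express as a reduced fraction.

12/19

P(the prototype) = (3/10)·1 + (7/10)·(1/4) = 19/40.
By Bayes' rule, P(Strong | the prototype) = (3/10) / (19/40) = 12/19.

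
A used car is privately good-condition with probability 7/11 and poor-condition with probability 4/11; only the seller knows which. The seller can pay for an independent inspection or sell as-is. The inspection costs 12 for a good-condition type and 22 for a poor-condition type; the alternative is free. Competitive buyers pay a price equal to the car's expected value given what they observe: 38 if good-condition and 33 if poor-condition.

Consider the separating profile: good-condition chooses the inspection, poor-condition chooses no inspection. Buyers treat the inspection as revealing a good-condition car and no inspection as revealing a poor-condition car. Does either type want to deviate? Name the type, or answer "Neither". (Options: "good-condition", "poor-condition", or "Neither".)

The inspection pays 38; no inspection pays 33.
good-condition: assigned the inspection, nets 38 − 12 = 26; deviating to no inspection nets 33.
poor-condition: assigned no inspection, nets 33; deviating to the inspection nets 38 − 22 = 16.
The good-condition type gains 7 by deviating.

good-condition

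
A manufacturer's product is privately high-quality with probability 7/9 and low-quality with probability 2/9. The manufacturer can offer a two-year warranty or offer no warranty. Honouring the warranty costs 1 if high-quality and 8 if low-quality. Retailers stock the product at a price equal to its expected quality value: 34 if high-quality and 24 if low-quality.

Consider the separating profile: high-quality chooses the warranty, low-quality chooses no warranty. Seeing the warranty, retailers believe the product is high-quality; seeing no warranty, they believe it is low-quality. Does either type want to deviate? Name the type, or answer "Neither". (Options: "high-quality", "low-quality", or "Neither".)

low-quality

The warranty pays 34; no warranty pays 24.
high-quality: assigned the warranty, nets 34 − 1 = 33; deviating to no warranty nets 24.
low-quality: assigned no warranty, nets 24; deviating to the warranty nets 34 − 8 = 26.
The low-quality type gains 2 by deviating.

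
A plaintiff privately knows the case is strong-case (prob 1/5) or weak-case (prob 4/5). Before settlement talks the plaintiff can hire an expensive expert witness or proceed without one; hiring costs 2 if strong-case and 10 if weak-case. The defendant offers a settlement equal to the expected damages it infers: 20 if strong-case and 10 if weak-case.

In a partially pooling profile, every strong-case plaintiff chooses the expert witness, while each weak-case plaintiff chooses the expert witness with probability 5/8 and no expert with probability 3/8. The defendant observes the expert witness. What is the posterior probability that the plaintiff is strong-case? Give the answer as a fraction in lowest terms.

P(the expert witness) = (1/5)·1 + (4/5)·(5/8) = 7/10.
By Bayes' rule, P(strong-case | the expert witness) = (1/5) / (7/10) = 2/7.

2/7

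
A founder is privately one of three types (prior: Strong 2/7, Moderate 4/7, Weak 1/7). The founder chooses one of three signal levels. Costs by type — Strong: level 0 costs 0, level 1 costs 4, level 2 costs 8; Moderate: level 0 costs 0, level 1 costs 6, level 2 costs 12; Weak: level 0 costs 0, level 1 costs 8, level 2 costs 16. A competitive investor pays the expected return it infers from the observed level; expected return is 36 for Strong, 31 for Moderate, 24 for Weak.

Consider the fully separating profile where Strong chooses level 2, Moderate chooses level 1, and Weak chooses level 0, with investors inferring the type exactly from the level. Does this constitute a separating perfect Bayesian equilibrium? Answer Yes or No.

Yes

Separating valuations: level 2 → 36, level 1 → 31, level 0 → 24.
Strong (assigned level 2): level 0: 24 − 0 = 24; level 1: 31 − 4 = 27; level 2: 36 − 8 = 28. Strong stays.
Moderate (assigned level 1): level 0: 24 − 0 = 24; level 1: 31 − 6 = 25; level 2: 36 − 12 = 24. Moderate stays.
Weak (assigned level 0): level 0: 24 − 0 = 24; level 1: 31 − 8 = 23; level 2: 36 − 16 = 20. Weak stays.
Every type prefers its assigned level; separation holds.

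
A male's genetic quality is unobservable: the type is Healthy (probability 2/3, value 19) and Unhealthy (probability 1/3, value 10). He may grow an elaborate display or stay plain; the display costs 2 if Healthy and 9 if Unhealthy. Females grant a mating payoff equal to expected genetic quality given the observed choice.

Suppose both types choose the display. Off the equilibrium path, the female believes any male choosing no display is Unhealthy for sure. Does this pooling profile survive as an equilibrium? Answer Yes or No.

No

On path, the female holds the prior and pays 2/3·19 + 1/3·10 = 16. Off path (no display), believing Unhealthy, it pays 10.
Healthy: the display nets 16 − 2 = 14; no display nets 10. Healthy stays.
Unhealthy: the display nets 16 − 9 = 7; no display nets 10. Unhealthy would deviate.
A type deviates, so pooling fails.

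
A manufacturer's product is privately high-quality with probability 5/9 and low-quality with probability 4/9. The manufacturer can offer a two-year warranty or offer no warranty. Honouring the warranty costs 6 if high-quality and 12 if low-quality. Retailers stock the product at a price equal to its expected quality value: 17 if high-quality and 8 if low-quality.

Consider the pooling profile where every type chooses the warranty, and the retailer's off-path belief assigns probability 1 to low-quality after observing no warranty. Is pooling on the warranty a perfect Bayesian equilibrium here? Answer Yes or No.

No

On path, the retailer holds the prior and pays 5/9·17 + 4/9·8 = 13. Off path (no warranty), believing low-quality, it pays 8.
high-quality: the warranty nets 13 − 6 = 7; no warranty nets 8. high-quality would deviate.
low-quality: the warranty nets 13 − 12 = 1; no warranty nets 8. low-quality would deviate.
A type deviates, so pooling fails.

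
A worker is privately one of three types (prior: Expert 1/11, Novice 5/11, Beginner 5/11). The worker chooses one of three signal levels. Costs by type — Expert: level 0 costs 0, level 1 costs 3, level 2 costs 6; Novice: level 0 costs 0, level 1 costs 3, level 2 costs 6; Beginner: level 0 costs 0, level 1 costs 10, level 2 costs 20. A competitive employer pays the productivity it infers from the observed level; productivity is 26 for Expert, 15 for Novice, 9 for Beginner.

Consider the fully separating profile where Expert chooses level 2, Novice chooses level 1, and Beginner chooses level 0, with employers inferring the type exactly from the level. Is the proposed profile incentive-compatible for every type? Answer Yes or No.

No

Separating wages: level 2 → 26, level 1 → 15, level 0 → 9.
Expert (assigned level 2): level 0: 9 − 0 = 9; level 1: 15 − 3 = 12; level 2: 26 − 6 = 20. Expert stays.
Novice (assigned level 1): level 0: 9 − 0 = 9; level 1: 15 − 3 = 12; level 2: 26 − 6 = 20. Novice prefers level 2.
Beginner (assigned level 0): level 0: 9 − 0 = 9; level 1: 15 − 10 = 5; level 2: 26 − 20 = 6. Beginner stays.
At least one type deviates; the separating profile fails.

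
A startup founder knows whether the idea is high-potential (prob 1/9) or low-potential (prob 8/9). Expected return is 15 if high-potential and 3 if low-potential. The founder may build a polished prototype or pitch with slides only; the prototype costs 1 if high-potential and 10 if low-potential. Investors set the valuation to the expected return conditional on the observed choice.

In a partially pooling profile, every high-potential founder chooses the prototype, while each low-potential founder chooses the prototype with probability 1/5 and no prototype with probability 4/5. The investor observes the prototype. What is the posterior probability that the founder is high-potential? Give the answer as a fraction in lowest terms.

P(the prototype) = (1/9)·1 + (8/9)·(1/5) = 13/45.
By Bayes' rule, P(high-potential | the prototype) = (1/9) / (13/45) = 5/13.

5/13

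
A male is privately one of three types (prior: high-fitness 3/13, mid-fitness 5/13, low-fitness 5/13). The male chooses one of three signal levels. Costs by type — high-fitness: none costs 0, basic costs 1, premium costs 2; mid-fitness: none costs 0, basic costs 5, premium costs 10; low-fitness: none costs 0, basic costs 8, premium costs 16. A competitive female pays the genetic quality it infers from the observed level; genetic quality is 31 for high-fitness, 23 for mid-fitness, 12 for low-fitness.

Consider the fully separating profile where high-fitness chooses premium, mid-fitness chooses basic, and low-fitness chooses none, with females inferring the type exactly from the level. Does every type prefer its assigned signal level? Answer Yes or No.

No

Separating mating payoffs: premium → 31, basic → 23, none → 12.
high-fitness (assigned premium): none: 12 − 0 = 12; basic: 23 − 1 = 22; premium: 31 − 2 = 29. high-fitness stays.
mid-fitness (assigned basic): none: 12 − 0 = 12; basic: 23 − 5 = 18; premium: 31 − 10 = 21. mid-fitness prefers premium.
low-fitness (assigned none): none: 12 − 0 = 12; basic: 23 − 8 = 15; premium: 31 − 16 = 15. low-fitness prefers basic.
At least one type deviates; the separating profile fails.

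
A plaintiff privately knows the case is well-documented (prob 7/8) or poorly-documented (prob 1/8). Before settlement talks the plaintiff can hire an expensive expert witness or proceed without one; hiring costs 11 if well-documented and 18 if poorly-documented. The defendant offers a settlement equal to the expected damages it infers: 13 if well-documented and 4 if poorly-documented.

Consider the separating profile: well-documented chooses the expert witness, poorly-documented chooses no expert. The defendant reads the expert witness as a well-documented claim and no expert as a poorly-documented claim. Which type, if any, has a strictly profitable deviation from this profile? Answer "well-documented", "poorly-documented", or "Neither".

The expert witness pays 13; no expert pays 4.
well-documented: assigned the expert witness, nets 13 − 11 = 2; deviating to no expert nets 4.
poorly-documented: assigned no expert, nets 4; deviating to the expert witness nets 13 − 18 = -5.
The well-documented type gains 2 by deviating.

well-documented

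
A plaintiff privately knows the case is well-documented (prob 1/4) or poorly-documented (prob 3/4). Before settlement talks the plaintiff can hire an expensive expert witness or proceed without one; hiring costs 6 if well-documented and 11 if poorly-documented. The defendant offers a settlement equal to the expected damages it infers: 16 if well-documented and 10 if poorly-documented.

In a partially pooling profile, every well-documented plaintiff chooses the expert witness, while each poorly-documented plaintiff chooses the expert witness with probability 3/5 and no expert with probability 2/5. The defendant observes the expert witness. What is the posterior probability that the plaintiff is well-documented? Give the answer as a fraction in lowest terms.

P(the expert witness) = (1/4)·1 + (3/4)·(3/5) = 7/10.
By Bayes' rule, P(well-documented | the expert witness) = (1/4) / (7/10) = 5/14.

5/14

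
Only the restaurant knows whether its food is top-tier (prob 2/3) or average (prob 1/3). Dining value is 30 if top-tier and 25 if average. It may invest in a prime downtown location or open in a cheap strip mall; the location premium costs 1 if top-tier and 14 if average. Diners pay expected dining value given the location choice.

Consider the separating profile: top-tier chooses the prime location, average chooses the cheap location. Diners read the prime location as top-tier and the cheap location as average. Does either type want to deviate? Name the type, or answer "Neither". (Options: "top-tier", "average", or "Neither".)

Neither

The prime location pays 30; the cheap location pays 25.
top-tier: assigned the prime location, nets 30 − 1 = 29; deviating to the cheap location nets 25.
average: assigned the cheap location, nets 25; deviating to the prime location nets 30 − 14 = 16.
Both types strictly prefer their assigned action; no profitable deviation.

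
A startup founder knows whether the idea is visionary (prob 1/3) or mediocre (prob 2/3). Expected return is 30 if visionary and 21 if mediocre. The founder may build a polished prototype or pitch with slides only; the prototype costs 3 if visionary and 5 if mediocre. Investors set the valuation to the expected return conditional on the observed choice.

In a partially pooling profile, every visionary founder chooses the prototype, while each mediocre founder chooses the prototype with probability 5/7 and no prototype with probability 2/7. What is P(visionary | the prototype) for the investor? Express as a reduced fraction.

P(the prototype) = (1/3)·1 + (2/3)·(5/7) = 17/21.
By Bayes' rule, P(visionary | the prototype) = (1/3) / (17/21) = 7/17.

7/17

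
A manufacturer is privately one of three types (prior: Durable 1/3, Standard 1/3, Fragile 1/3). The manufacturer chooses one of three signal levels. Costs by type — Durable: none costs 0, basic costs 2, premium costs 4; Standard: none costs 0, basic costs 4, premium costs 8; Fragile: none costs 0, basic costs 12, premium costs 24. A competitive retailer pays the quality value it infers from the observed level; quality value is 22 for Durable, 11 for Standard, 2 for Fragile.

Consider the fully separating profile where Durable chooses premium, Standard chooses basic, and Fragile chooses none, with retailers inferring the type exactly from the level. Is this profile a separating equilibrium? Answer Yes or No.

No

Separating prices: premium → 22, basic → 11, none → 2.
Durable (assigned premium): none: 2 − 0 = 2; basic: 11 − 2 = 9; premium: 22 − 4 = 18. Durable stays.
Standard (assigned basic): none: 2 − 0 = 2; basic: 11 − 4 = 7; premium: 22 − 8 = 14. Standard prefers premium.
Fragile (assigned none): none: 2 − 0 = 2; basic: 11 − 12 = -1; premium: 22 − 24 = -2. Fragile stays.
At least one type deviates; the separating profile fails.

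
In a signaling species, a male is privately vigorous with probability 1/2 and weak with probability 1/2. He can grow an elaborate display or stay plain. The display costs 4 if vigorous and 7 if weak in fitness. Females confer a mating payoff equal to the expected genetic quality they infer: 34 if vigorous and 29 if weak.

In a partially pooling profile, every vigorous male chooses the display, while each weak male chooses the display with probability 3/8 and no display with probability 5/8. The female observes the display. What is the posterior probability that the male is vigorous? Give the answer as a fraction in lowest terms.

P(the display) = (1/2)·1 + (1/2)·(3/8) = 11/16.
By Bayes' rule, P(vigorous | the display) = (1/2) / (11/16) = 8/11.

8/11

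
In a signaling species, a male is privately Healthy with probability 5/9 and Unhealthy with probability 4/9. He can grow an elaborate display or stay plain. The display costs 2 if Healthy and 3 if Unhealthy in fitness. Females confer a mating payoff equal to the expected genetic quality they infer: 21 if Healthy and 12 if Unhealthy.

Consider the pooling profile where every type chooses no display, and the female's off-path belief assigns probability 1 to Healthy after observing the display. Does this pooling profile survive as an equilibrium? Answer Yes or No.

On path, the female holds the prior and pays 5/9·21 + 4/9·12 = 17. Off path (the display), believing Healthy, it pays 21.
Healthy: no display nets 17; the display nets 21 − 2 = 19. Healthy would deviate.
Unhealthy: no display nets 17; the display nets 21 − 3 = 18. Unhealthy would deviate.
A type deviates, so pooling fails.

No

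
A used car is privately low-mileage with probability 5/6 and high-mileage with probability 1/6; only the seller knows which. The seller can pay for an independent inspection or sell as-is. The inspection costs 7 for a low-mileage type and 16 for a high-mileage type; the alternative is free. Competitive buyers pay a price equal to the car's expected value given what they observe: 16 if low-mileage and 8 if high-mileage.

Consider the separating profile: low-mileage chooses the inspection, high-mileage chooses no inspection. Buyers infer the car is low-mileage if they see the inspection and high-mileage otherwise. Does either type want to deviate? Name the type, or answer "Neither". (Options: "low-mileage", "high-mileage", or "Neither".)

Neither

The inspection pays 16; no inspection pays 8.
low-mileage: assigned the inspection, nets 16 − 7 = 9; deviating to no inspection nets 8.
high-mileage: assigned no inspection, nets 8; deviating to the inspection nets 16 − 16 = 0.
Both types strictly prefer their assigned action; no profitable deviation.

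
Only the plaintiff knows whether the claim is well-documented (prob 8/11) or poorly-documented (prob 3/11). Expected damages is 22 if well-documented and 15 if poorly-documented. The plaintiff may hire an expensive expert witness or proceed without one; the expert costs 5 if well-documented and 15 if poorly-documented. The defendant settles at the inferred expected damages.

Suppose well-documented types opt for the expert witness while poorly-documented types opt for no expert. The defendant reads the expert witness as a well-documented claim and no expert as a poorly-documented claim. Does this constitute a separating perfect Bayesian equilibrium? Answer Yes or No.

Yes

Under these beliefs, the expert witness earns settlement 22 and no expert earns settlement 15.
well-documented: the expert witness nets 22 − 5 = 17; no expert nets 15. well-documented prefers the expert witness.
poorly-documented: the expert witness nets 22 − 15 = 7; no expert nets 15. poorly-documented prefers no expert.
Neither type deviates, so the separating profile is an equilibrium.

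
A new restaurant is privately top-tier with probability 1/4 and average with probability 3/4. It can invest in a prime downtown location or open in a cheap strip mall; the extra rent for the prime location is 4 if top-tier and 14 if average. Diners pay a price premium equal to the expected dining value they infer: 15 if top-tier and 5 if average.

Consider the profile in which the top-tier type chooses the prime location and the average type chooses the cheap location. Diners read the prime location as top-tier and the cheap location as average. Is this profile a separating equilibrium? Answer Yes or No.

Yes

Under these beliefs, the prime location earns price premium 15 and the cheap location earns price premium 5.
top-tier: the prime location nets 15 − 4 = 11; the cheap location nets 5. top-tier prefers the prime location.
average: the prime location nets 15 − 14 = 1; the cheap location nets 5. average prefers the cheap location.
Neither type deviates, so the separating profile is an equilibrium.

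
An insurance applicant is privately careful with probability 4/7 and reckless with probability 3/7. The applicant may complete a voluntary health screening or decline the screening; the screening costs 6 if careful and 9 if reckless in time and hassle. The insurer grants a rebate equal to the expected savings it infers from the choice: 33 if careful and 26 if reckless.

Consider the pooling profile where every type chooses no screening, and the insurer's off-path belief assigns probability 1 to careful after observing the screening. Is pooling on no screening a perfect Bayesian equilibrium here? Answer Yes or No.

On path, the insurer holds the prior and pays 4/7·33 + 3/7·26 = 30. Off path (the screening), believing careful, it pays 33.
careful: no screening nets 30; the screening nets 33 − 6 = 27. careful stays.
reckless: no screening nets 30; the screening nets 33 − 9 = 24. reckless stays.
No type deviates, so pooling is sustained.

Yes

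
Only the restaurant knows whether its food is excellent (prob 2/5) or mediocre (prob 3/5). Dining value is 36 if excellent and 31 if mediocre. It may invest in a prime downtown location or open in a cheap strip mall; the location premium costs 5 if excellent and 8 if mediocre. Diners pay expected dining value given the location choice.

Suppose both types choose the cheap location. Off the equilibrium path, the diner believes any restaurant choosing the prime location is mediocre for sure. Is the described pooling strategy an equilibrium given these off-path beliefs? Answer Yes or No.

Yes

On path, the diner holds the prior and pays 2/5·36 + 3/5·31 = 33. Off path (the prime location), believing mediocre, it pays 31.
excellent: the cheap location nets 33; the prime location nets 31 − 5 = 26. excellent stays.
mediocre: the cheap location nets 33; the prime location nets 31 − 8 = 23. mediocre stays.
No type deviates, so pooling is sustained.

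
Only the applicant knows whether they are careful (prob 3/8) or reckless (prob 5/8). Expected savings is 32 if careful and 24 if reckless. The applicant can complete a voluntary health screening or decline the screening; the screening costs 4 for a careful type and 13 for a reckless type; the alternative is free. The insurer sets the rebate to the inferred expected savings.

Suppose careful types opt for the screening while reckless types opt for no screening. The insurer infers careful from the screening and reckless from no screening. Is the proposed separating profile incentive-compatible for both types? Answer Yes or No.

Under these beliefs, the screening earns rebate 32 and no screening earns rebate 24.
careful: the screening nets 32 − 4 = 28; no screening nets 24. careful prefers the screening.
reckless: the screening nets 32 − 13 = 19; no screening nets 24. reckless prefers no screening.
Neither type deviates, so the separating profile is an equilibrium.

Yes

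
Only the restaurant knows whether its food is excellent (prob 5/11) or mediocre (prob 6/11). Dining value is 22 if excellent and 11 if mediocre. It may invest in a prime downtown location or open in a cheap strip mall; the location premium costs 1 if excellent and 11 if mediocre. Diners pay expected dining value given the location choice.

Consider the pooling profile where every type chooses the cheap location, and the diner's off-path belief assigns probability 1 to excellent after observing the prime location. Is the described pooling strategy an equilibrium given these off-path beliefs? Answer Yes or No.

No

On path, the diner holds the prior and pays 5/11·22 + 6/11·11 = 16. Off path (the prime location), believing excellent, it pays 22.
excellent: the cheap location nets 16; the prime location nets 22 − 1 = 21. excellent would deviate.
mediocre: the cheap location nets 16; the prime location nets 22 − 11 = 11. mediocre stays.
A type deviates, so pooling fails.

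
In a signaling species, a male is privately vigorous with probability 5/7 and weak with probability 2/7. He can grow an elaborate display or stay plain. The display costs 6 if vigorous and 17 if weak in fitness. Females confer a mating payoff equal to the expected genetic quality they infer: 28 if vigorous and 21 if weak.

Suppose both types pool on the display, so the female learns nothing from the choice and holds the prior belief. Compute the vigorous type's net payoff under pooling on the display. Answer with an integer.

Pooled mating payoff = 5/7·28 + 2/7·21 = 26.
vigorous pays cost 6 for the display, so net payoff = 26 − 6 = 20.

20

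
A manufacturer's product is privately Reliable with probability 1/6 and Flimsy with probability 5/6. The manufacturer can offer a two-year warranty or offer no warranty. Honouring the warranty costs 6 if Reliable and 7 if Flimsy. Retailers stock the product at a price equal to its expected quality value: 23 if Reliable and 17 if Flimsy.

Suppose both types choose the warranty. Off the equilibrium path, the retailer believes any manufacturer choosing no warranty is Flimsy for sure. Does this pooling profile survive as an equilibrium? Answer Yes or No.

On path, the retailer holds the prior and pays 1/6·23 + 5/6·17 = 18. Off path (no warranty), believing Flimsy, it pays 17.
Reliable: the warranty nets 18 − 6 = 12; no warranty nets 17. Reliable would deviate.
Flimsy: the warranty nets 18 − 7 = 11; no warranty nets 17. Flimsy would deviate.
A type deviates, so pooling fails.

No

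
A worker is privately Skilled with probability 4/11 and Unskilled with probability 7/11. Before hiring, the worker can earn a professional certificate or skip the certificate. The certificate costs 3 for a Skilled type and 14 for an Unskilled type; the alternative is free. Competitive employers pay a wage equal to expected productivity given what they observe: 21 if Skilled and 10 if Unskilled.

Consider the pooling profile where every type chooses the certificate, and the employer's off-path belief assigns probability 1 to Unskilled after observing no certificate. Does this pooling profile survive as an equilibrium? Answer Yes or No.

On path, the employer holds the prior and pays 4/11·21 + 7/11·10 = 14. Off path (no certificate), believing Unskilled, it pays 10.
Skilled: the certificate nets 14 − 3 = 11; no certificate nets 10. Skilled stays.
Unskilled: the certificate nets 14 − 14 = 0; no certificate nets 10. Unskilled would deviate.
A type deviates, so pooling fails.

No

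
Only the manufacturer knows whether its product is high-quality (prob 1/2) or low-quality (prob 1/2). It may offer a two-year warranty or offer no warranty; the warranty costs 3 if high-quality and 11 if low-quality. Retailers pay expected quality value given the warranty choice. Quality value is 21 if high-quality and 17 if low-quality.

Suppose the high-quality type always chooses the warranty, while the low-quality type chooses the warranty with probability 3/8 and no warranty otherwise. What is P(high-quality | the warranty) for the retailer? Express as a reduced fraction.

8/11

P(the warranty) = (1/2)·1 + (1/2)·(3/8) = 11/16.
By Bayes' rule, P(high-quality | the warranty) = (1/2) / (11/16) = 8/11.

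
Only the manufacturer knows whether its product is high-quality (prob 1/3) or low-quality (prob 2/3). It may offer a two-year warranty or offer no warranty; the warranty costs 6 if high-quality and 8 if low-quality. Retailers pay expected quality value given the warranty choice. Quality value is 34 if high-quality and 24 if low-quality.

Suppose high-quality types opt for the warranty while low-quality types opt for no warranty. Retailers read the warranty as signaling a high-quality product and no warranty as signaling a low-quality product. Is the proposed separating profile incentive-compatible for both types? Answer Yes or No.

Under these beliefs, the warranty earns price 34 and no warranty earns price 24.
high-quality: the warranty nets 34 − 6 = 28; no warranty nets 24. high-quality prefers the warranty.
low-quality: the warranty nets 34 − 8 = 26; no warranty nets 24. low-quality would deviate to the warranty.
low-quality has a profitable deviation, so the profile is not an equilibrium.

No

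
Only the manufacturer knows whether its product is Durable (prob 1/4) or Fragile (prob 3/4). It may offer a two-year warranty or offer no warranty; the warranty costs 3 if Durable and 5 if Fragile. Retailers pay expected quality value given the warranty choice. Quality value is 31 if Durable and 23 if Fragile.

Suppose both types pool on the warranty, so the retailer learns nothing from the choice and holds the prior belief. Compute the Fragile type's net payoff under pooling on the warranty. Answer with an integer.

20

Pooled price = 1/4·31 + 3/4·23 = 25.
Fragile pays cost 5 for the warranty, so net payoff = 25 − 5 = 20.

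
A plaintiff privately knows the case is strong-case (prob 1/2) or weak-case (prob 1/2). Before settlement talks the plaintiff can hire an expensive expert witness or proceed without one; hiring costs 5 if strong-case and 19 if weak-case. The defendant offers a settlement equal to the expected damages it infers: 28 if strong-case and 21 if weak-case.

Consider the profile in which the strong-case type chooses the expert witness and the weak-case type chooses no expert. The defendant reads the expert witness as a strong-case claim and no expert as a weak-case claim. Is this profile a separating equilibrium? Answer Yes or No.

Yes

Under these beliefs, the expert witness earns settlement 28 and no expert earns settlement 21.
strong-case: the expert witness nets 28 − 5 = 23; no expert nets 21. strong-case prefers the expert witness.
weak-case: the expert witness nets 28 − 19 = 9; no expert nets 21. weak-case prefers no expert.
Neither type deviates, so the separating profile is an equilibrium.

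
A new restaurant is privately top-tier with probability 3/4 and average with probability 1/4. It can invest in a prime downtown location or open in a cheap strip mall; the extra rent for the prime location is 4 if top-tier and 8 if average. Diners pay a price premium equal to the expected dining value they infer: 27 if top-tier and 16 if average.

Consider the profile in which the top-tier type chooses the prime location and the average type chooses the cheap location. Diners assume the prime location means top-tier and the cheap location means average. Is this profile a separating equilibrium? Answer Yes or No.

No

Under these beliefs, the prime location earns price premium 27 and the cheap location earns price premium 16.
top-tier: the prime location nets 27 − 4 = 23; the cheap location nets 16. top-tier prefers the prime location.
average: the prime location nets 27 − 8 = 19; the cheap location nets 16. average would deviate to the prime location.
average has a profitable deviation, so the profile is not an equilibrium.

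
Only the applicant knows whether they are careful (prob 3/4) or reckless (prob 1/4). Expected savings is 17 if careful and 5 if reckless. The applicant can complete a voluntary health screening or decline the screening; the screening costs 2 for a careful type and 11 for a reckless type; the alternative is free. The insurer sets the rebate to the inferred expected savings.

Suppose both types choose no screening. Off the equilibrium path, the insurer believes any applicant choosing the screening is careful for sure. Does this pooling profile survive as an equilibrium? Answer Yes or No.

No

On path, the insurer holds the prior and pays 3/4·17 + 1/4·5 = 14. Off path (the screening), believing careful, it pays 17.
careful: no screening nets 14; the screening nets 17 − 2 = 15. careful would deviate.
reckless: no screening nets 14; the screening nets 17 − 11 = 6. reckless stays.
A type deviates, so pooling fails.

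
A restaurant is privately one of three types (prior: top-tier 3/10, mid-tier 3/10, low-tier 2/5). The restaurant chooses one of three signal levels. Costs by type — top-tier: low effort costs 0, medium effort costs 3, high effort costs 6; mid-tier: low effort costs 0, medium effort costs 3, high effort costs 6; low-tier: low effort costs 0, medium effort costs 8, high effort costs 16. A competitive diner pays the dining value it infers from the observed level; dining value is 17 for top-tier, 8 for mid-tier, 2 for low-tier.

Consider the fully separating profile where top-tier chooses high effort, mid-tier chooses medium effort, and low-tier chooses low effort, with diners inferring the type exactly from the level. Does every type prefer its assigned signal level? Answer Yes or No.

Separating price premiums: high effort → 17, medium effort → 8, low effort → 2.
top-tier (assigned high effort): low effort: 2 − 0 = 2; medium effort: 8 − 3 = 5; high effort: 17 − 6 = 11. top-tier stays.
mid-tier (assigned medium effort): low effort: 2 − 0 = 2; medium effort: 8 − 3 = 5; high effort: 17 − 6 = 11. mid-tier prefers high effort.
low-tier (assigned low effort): low effort: 2 − 0 = 2; medium effort: 8 − 8 = 0; high effort: 17 − 16 = 1. low-tier stays.
At least one type deviates; the separating profile fails.

No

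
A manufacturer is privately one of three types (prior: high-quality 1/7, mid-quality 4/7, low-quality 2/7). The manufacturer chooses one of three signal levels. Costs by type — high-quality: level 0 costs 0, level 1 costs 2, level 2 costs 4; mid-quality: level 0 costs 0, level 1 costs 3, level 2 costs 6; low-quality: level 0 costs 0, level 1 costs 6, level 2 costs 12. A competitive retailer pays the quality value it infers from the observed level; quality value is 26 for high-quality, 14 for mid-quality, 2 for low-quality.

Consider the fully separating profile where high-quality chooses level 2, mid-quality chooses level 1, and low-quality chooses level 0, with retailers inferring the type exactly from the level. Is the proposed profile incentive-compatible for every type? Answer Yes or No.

Separating prices: level 2 → 26, level 1 → 14, level 0 → 2.
high-quality (assigned level 2): level 0: 2 − 0 = 2; level 1: 14 − 2 = 12; level 2: 26 − 4 = 22. high-quality stays.
mid-quality (assigned level 1): level 0: 2 − 0 = 2; level 1: 14 − 3 = 11; level 2: 26 − 6 = 20. mid-quality prefers level 2.
low-quality (assigned level 0): level 0: 2 − 0 = 2; level 1: 14 − 6 = 8; level 2: 26 − 12 = 14. low-quality prefers level 2.
At least one type deviates; the separating profile fails.

No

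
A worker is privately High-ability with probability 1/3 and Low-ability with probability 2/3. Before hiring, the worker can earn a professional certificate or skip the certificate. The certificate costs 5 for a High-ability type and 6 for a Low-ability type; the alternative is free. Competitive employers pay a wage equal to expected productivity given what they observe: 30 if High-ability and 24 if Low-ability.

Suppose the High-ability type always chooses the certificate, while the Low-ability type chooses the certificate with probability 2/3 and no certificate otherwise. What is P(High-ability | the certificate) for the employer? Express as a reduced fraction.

P(the certificate) = (1/3)·1 + (2/3)·(2/3) = 7/9.
By Bayes' rule, P(High-ability | the certificate) = (1/3) / (7/9) = 3/7.

3/7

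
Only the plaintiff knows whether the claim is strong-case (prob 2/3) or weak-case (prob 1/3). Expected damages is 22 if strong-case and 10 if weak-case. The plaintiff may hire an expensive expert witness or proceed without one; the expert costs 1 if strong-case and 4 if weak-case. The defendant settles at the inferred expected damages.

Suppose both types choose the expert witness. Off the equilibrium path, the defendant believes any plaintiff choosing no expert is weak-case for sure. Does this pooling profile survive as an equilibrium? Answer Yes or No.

Yes

On path, the defendant holds the prior and pays 2/3·22 + 1/3·10 = 18. Off path (no expert), believing weak-case, it pays 10.
strong-case: the expert witness nets 18 − 1 = 17; no expert nets 10. strong-case stays.
weak-case: the expert witness nets 18 − 4 = 14; no expert nets 10. weak-case stays.
No type deviates, so pooling is sustained.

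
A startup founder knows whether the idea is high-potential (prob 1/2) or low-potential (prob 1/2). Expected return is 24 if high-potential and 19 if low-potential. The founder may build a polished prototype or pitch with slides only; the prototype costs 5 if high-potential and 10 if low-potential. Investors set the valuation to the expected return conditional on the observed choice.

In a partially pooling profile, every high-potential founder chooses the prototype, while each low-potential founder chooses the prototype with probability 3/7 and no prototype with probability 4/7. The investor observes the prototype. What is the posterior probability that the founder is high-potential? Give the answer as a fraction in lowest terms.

P(the prototype) = (1/2)·1 + (1/2)·(3/7) = 5/7.
By Bayes' rule, P(high-potential | the prototype) = (1/2) / (5/7) = 7/10.

7/10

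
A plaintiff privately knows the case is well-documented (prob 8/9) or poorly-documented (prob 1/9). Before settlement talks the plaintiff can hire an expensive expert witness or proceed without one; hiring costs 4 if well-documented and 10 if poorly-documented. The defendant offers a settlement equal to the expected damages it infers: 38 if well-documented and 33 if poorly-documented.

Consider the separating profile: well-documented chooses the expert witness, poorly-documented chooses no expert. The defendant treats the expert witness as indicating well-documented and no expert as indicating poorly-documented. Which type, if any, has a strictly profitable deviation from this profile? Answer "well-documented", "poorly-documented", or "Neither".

The expert witness pays 38; no expert pays 33.
well-documented: assigned the expert witness, nets 38 − 4 = 34; deviating to no expert nets 33.
poorly-documented: assigned no expert, nets 33; deviating to the expert witness nets 38 − 10 = 28.
Both types strictly prefer their assigned action; no profitable deviation.

Neither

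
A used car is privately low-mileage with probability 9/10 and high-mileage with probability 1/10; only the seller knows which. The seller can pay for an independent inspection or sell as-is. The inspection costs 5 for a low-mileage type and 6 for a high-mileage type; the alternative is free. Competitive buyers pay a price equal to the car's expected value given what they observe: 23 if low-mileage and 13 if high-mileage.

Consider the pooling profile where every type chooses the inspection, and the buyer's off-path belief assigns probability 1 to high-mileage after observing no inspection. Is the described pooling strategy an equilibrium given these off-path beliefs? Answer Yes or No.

On path, the buyer holds the prior and pays 9/10·23 + 1/10·13 = 22. Off path (no inspection), believing high-mileage, it pays 13.
low-mileage: the inspection nets 22 − 5 = 17; no inspection nets 13. low-mileage stays.
high-mileage: the inspection nets 22 − 6 = 16; no inspection nets 13. high-mileage stays.
No type deviates, so pooling is sustained.

Yes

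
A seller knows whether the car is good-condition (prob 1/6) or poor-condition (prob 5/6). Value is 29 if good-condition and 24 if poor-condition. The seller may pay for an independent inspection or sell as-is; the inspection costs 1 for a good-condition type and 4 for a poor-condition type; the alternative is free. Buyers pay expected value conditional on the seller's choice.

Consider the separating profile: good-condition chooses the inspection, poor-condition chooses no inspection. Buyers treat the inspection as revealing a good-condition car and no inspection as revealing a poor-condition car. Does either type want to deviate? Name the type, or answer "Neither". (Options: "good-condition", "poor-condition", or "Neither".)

The inspection pays 29; no inspection pays 24.
good-condition: assigned the inspection, nets 29 − 1 = 28; deviating to no inspection nets 24.
poor-condition: assigned no inspection, nets 24; deviating to the inspection nets 29 − 4 = 25.
The poor-condition type gains 1 by deviating.

poor-condition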